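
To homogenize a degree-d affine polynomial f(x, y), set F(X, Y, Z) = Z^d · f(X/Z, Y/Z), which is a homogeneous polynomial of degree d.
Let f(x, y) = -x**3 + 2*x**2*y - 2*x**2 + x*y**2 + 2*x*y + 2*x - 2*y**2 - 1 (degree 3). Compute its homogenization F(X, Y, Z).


F(X, Y, Z) = -X**3 + 2*X**2*Y - 2*X**2*Z + X*Y**2 + 2*X*Y*Z + 2*X*Z**2 - 2*Y**2*Z - Z**3

deg(f) = 3.
Substitute x = X/Z, y = Y/Z into f, then multiply by Z^3.
  monomial -1·x^3·y^0 ↦ -1·X^3·Y^0·Z^0.
  monomial 2·x^2·y^1 ↦ 2·X^2·Y^1·Z^0.
  monomial -2·x^2·y^0 ↦ -2·X^2·Y^0·Z^1.
  monomial 1·x^1·y^2 ↦ 1·X^1·Y^2·Z^0.
  monomial 2·x^1·y^1 ↦ 2·X^1·Y^1·Z^1.
  monomial 2·x^1·y^0 ↦ 2·X^1·Y^0·Z^2.
  monomial -2·x^0·y^2 ↦ -2·X^0·Y^2·Z^1.
  monomial -1·x^0·y^0 ↦ -1·X^0·Y^0·Z^3.
Collecting: F(X, Y, Z) = -X**3 + 2*X**2*Y - 2*X**2*Z + X*Y**2 + 2*X*Y*Z + 2*X*Z**2 - 2*Y**2*Z - Z**3.


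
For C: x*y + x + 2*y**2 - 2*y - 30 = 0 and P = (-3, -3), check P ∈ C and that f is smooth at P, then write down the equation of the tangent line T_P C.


Tangent line at P: -2*x - 17*y - 57 = 0.

Step 1: f(-3, -3) = 0, so P lies on C.
Step 2: partial derivatives
  f_x(x, y) = y + 1, f_y(x, y) = x + 4*y - 2.
  f_x(P) = -2, f_y(P) = -17 (gradient nonzero, so P is smooth).
Step 3: tangent line at P: -2·(x − -3) + -17·(y − -3) = 0.
Expanding: -2*x - 17*y - 57 = 0.


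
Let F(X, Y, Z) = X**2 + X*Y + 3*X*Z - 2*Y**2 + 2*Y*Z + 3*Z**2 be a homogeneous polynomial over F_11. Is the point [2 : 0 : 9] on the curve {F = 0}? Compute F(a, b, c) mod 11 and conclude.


F(2,0,9) ≡ 4 (mod 11); P is NOT on the curve.

Evaluate F(2, 0, 9) term-by-term (mod 11).
  X**2 ↦ 1·4·1·1 = 4
  X*Y ↦ 1·2·0·1 = 0
  3*X*Z ↦ 3·2·1·9 = 54
  -2*Y**2 ↦ -2·1·0·1 = 0
  2*Y*Z ↦ 2·1·0·9 = 0
  3*Z**2 ↦ 3·1·1·81 = 243
Sum: F(2, 0, 9) = (4) + (0) + (54) + (0) + (0) + (243) = 301.
Reducing mod 11: 301 ≡ 4 (mod 11).
Since F(a, b, c) ≡ 4 ≠ 0 (mod 11), P does NOT lie on the curve.


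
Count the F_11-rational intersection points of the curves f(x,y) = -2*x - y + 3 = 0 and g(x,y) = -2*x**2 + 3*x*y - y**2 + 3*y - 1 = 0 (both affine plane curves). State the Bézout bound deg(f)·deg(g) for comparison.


Common zeros: {(7, 0), (8, 9)}; count = 2; Bézout bound = 2.

deg(f) = 1, deg(g) = 2, so Bézout bound = 2.
Scan x ∈ F_11. For each x, list the y ∈ F_11 with f(x, y) ≡ 0 and those with g(x, y) ≡ 0 (mod 11); the common zeros in that column are the intersection.
  x = 0: f ≡ 0 at y ∈ {3}; g ≡ 0 at y ∈ {5, 9}; common: ∅.
  x = 1: f ≡ 0 at y ∈ {1}; g ≡ 0 at y ∈ ∅; common: ∅.
  x = 2: f ≡ 0 at y ∈ {10}; g ≡ 0 at y ∈ {4, 5}; common: ∅.
  x = 3: f ≡ 0 at y ∈ {8}; g ≡ 0 at y ∈ ∅; common: ∅.
  x = 4: f ≡ 0 at y ∈ {6}; g ≡ 0 at y ∈ {0, 4}; common: ∅.
  x = 5: f ≡ 0 at y ∈ {4}; g ≡ 0 at y ∈ ∅; common: ∅.
  x = 6: f ≡ 0 at y ∈ {2}; g ≡ 0 at y ∈ ∅; common: ∅.
  x = 7: f ≡ 0 at y ∈ {0}; g ≡ 0 at y ∈ {0, 2}; common: {0}.
  x = 8: f ≡ 0 at y ∈ {9}; g ≡ 0 at y ∈ {7, 9}; common: {9}.
  x = 9: f ≡ 0 at y ∈ {7}; g ≡ 0 at y ∈ ∅; common: ∅.
  x = 10: f ≡ 0 at y ∈ {5}; g ≡ 0 at y ∈ ∅; common: ∅.
Collecting: common zeros = {(7, 0), (8, 9)}, so the count is 2.
Comparison with the Bézout bound: 2 ≤ 2 = deg(f)·deg(g), as expected for curves with no common component (the bound is attained).


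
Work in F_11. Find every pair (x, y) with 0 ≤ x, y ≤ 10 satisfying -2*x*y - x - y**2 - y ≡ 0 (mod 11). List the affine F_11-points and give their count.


Affine F_11-points: {(0, 0), (0, 10), (1, 2), (1, 6), (3, 1), (3, 3), (8, 7), (8, 9), (10, 4), (10, 8)}; count = 10.

For each of the 121 pairs (x, y) ∈ F_11², evaluate f(x, y) mod 11. Record the zeros.
  x = 0: [0↦0, 1↦9, 2↦5, 3↦10, 4↦2, 5↦3, 6↦2, 7↦10, 8↦5, 9↦9, 10↦0]  zeros at y ∈ {0, 10}
  x = 1: [0↦10, 1↦6, 2↦0, 3↦3, 4↦4, 5↦3, 6↦0, 7↦6, 8↦10, 9↦1, 10↦1]  zeros at y ∈ {2, 6}
  x = 2: [0↦9, 1↦3, 2↦6, 3↦7, 4↦6, 5↦3, 6↦9, 7↦2, 8↦4, 9↦4, 10↦2]  zeros at y ∈ ∅
  x = 3: [0↦8, 1↦0, 2↦1, 3↦0, 4↦8, 5↦3, 6↦7, 7↦9, 8↦9, 9↦7, 10↦3]  zeros at y ∈ {1, 3}
  x = 4: [0↦7, 1↦8, 2↦7, 3↦4, 4↦10, 5↦3, 6↦5, 7↦5, 8↦3, 9↦10, 10↦4]  zeros at y ∈ ∅
  x = 5: [0↦6, 1↦5, 2↦2, 3↦8, 4↦1, 5↦3, 6↦3, 7↦1, 8↦8, 9↦2, 10↦5]  zeros at y ∈ ∅
  x = 6: [0↦5, 1↦2, 2↦8, 3↦1, 4↦3, 5↦3, 6↦1, 7↦8, 8↦2, 9↦5, 10↦6]  zeros at y ∈ ∅
  x = 7: [0↦4, 1↦10, 2↦3, 3↦5, 4↦5, 5↦3, 6↦10, 7↦4, 8↦7, 9↦8, 10↦7]  zeros at y ∈ ∅
  x = 8: [0↦3, 1↦7, 2↦9, 3↦9, 4↦7, 5↦3, 6↦8, 7↦0, 8↦1, 9↦0, 10↦8]  zeros at y ∈ {7, 9}
  x = 9: [0↦2, 1↦4, 2↦4, 3↦2, 4↦9, 5↦3, 6↦6, 7↦7, 8↦6, 9↦3, 10↦9]  zeros at y ∈ ∅
  x = 10: [0↦1, 1↦1, 2↦10, 3↦6, 4↦0, 5↦3, 6↦4, 7↦3, 8↦0, 9↦6, 10↦10]  zeros at y ∈ {4, 8}
Collecting zeros: affine points = {(0, 0), (0, 10), (1, 2), (1, 6), (3, 1), (3, 3), (8, 7), (8, 9), (10, 4), (10, 8)}.
Total count |C(F_11)_aff| = 10.


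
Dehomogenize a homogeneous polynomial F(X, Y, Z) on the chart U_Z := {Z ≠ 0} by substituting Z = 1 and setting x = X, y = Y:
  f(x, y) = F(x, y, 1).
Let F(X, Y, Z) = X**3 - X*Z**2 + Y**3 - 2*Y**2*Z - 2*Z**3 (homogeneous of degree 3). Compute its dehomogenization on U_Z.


f(x, y) = x**3 - x + y**3 - 2*y**2 - 2

On U_Z we set Z = 1. Each monomial c·X^i·Y^j·Z^k in F becomes c·x^i·y^j·1^k = c·x^i·y^j.
Substituting Z = 1: F(X, Y, 1) = x**3 - x + y**3 - 2*y**2 - 2.
Note: deg(f) ≤ deg(F) = 3; strict inequality happens when F is divisible by Z (lost terms).


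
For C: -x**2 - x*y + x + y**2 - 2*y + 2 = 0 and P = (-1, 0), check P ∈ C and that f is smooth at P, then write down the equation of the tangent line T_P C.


Tangent line at P: 3*x - y + 3 = 0.

Step 1: f(-1, 0) = 0, so P lies on C.
Step 2: partial derivatives
  f_x(x, y) = -2*x - y + 1, f_y(x, y) = -x + 2*y - 2.
  f_x(P) = 3, f_y(P) = -1 (gradient nonzero, so P is smooth).
Step 3: tangent line at P: 3·(x − -1) + -1·(y − 0) = 0.
Expanding: 3*x - y + 3 = 0.


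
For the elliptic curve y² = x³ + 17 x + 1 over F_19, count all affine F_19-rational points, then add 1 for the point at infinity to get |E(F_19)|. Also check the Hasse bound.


Affine points = {(0, 1), (0, 18), (1, 0), (2, 9), (2, 10), (4, 0), (7, 8), (7, 11), (9, 3), (9, 16), (13, 5), (13, 14), (14, 0), (17, 4), (17, 15)}; affine count = 15; |E(F_19)| = 16.

Discriminant check: Δ ∝ 4a³ + 27b² = 4·17³ + 27·1² = 4·4913 + 27·1 ≡ 14 (mod 19). Nonzero ⇒ E is nonsingular.
For each x ∈ F_19, compute rhs = x³ + 17·x + 1 mod 19, then count y ∈ F_19 with y² ≡ rhs.
  x = 0: rhs = 1, matching y values: 1, 18 (2 points).
  x = 1: rhs = 0, matching y values: 0 (1 points).
  x = 2: rhs = 5, matching y values: 9, 10 (2 points).
  x = 3: rhs = 3, matching y values: none (0 points).
  x = 4: rhs = 0, matching y values: 0 (1 points).
  x = 5: rhs = 2, matching y values: none (0 points).
  x = 6: rhs = 15, matching y values: none (0 points).
  x = 7: rhs = 7, matching y values: 8, 11 (2 points).
  x = 8: rhs = 3, matching y values: none (0 points).
  x = 9: rhs = 9, matching y values: 3, 16 (2 points).
  x = 10: rhs = 12, matching y values: none (0 points).
  x = 11: rhs = 18, matching y values: none (0 points).
  x = 12: rhs = 14, matching y values: none (0 points).
  x = 13: rhs = 6, matching y values: 5, 14 (2 points).
  x = 14: rhs = 0, matching y values: 0 (1 points).
  x = 15: rhs = 2, matching y values: none (0 points).
  x = 16: rhs = 18, matching y values: none (0 points).
  x = 17: rhs = 16, matching y values: 4, 15 (2 points).
  x = 18: rhs = 2, matching y values: none (0 points).
Total affine count: 15.
Full point count |E(F_19)| = 15 + 1 = 16.
Hasse bound: |16 − (19+1)| = |-4| = 4 ≤ 2√19 ≈ 8.7178 ✓.


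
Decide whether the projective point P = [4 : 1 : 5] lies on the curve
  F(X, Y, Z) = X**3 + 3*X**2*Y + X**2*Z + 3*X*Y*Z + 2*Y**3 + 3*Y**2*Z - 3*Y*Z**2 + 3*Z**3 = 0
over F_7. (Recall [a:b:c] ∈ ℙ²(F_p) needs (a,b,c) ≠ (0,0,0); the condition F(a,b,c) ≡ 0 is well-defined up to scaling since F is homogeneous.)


F(4,1,5) ≡ 2 (mod 7); P is NOT on the curve.

Evaluate F(4, 1, 5) term-by-term (mod 7).
  X**3 ↦ 1·64·1·1 = 64
  3*X**2*Y ↦ 3·16·1·1 = 48
  X**2*Z ↦ 1·16·1·5 = 80
  3*X*Y*Z ↦ 3·4·1·5 = 60
  2*Y**3 ↦ 2·1·1·1 = 2
  3*Y**2*Z ↦ 3·1·1·5 = 15
  -3*Y*Z**2 ↦ -3·1·1·25 = -75
  3*Z**3 ↦ 3·1·1·125 = 375
Sum: F(4, 1, 5) = (64) + (48) + (80) + (60) + (2) + (15) + (-75) + (375) = 569.
Reducing mod 7: 569 ≡ 2 (mod 7).
Since F(a, b, c) ≡ 2 ≠ 0 (mod 7), P does NOT lie on the curve.


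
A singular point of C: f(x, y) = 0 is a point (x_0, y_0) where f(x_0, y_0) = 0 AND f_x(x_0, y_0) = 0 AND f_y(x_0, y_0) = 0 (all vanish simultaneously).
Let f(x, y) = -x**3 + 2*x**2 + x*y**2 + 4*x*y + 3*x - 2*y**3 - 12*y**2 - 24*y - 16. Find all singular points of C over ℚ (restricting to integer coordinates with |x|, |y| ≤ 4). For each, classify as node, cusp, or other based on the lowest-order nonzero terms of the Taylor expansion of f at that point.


Singular points: {(1, -2)}; classification: node.

Compute partial derivatives:
  f_x = -3*x**2 + 4*x + y**2 + 4*y + 3.
  f_y = 2*x*y + 4*x - 6*y**2 - 24*y - 24.
Scan x_0 ∈ {−4, ..., 4}. For each x_0, f_y(x_0, y) is a polynomial in y; find its integer roots y ∈ {−4, ..., 4}, then test f_x and f at those candidates.
  x = -4: f_y(-4, y) = -6*y**2 - 32*y - 40; vanishes at y ∈ {-2}. (-4, -2): f_x = -65 ≠ 0.
  x = -3: f_y(-3, y) = -6*y**2 - 30*y - 36; vanishes at y ∈ {-3, -2}. (-3, -3): f_x = -39 ≠ 0; (-3, -2): f_x = -40 ≠ 0.
  x = -2: f_y(-2, y) = -6*y**2 - 28*y - 32; vanishes at y ∈ {-2}. (-2, -2): f_x = -21 ≠ 0.
  x = -1: f_y(-1, y) = -6*y**2 - 26*y - 28; vanishes at y ∈ {-2}. (-1, -2): f_x = -8 ≠ 0.
  x = 0: f_y(0, y) = -6*y**2 - 24*y - 24; vanishes at y ∈ {-2}. (0, -2): f_x = -1 ≠ 0.
  x = 1: f_y(1, y) = -6*y**2 - 22*y - 20; vanishes at y ∈ {-2}. (1, -2): f_x = 0, f = 0 — SINGULAR.
  x = 2: f_y(2, y) = -6*y**2 - 20*y - 16; vanishes at y ∈ {-2}. (2, -2): f_x = -5 ≠ 0.
  x = 3: f_y(3, y) = -6*y**2 - 18*y - 12; vanishes at y ∈ {-2, -1}. (3, -2): f_x = -16 ≠ 0; (3, -1): f_x = -15 ≠ 0.
  x = 4: f_y(4, y) = -6*y**2 - 16*y - 8; vanishes at y ∈ {-2}. (4, -2): f_x = -33 ≠ 0.
Only singular point on the grid: (1, -2).
Classify: substitute x = 1 + u, y = -2 + v and expand: f = -u**3 - u**2 + u*v**2 - 2*v**3 + v**2.
No constant or linear terms (consistent with a singular point). Quadratic part: -u**2 + v**2. Cubic part: -u**3 + u*v**2 - 2*v**3.
The quadratic part v**2 - u**2 = (v − u)(v + u) splits into two distinct linear factors, so there are two distinct tangent lines y − -2 = ±(x − 1) — this is a node (ordinary double point).
Classification: node.


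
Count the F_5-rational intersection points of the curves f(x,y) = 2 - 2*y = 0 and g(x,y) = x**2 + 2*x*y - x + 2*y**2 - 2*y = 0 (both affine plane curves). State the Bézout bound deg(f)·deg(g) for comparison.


Common zeros: {(0, 1), (4, 1)}; count = 2; Bézout bound = 2.

deg(f) = 1, deg(g) = 2, so Bézout bound = 2.
Scan x ∈ F_5. For each x, list the y ∈ F_5 with f(x, y) ≡ 0 and those with g(x, y) ≡ 0 (mod 5); the common zeros in that column are the intersection.
  x = 0: f ≡ 0 at y ∈ {1}; g ≡ 0 at y ∈ {0, 1}; common: {1}.
  x = 1: f ≡ 0 at y ∈ {1}; g ≡ 0 at y ∈ {0}; common: ∅.
  x = 2: f ≡ 0 at y ∈ {1}; g ≡ 0 at y ∈ ∅; common: ∅.
  x = 3: f ≡ 0 at y ∈ {1}; g ≡ 0 at y ∈ ∅; common: ∅.
  x = 4: f ≡ 0 at y ∈ {1}; g ≡ 0 at y ∈ {1}; common: {1}.
Collecting: common zeros = {(0, 1), (4, 1)}, so the count is 2.
Comparison with the Bézout bound: 2 ≤ 2 = deg(f)·deg(g), as expected for curves with no common component (the bound is attained).


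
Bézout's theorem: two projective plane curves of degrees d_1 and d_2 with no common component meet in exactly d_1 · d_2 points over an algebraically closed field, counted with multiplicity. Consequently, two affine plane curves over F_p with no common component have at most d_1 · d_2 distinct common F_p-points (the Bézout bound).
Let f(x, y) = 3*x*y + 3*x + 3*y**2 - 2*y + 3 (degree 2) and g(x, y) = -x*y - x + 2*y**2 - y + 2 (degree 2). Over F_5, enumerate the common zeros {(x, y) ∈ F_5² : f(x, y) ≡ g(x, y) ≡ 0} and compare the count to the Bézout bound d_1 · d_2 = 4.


Common zeros: {(1, 2), (3, 3)}; count = 2; Bézout bound = 4.

deg(f) = 2, deg(g) = 2, so Bézout bound = 4.
Scan x ∈ F_5. For each x, list the y ∈ F_5 with f(x, y) ≡ 0 and those with g(x, y) ≡ 0 (mod 5); the common zeros in that column are the intersection.
  x = 0: f ≡ 0 at y ∈ ∅; g ≡ 0 at y ∈ {4}; common: ∅.
  x = 1: f ≡ 0 at y ∈ {1, 2}; g ≡ 0 at y ∈ {2, 4}; common: {2}.
  x = 2: f ≡ 0 at y ∈ ∅; g ≡ 0 at y ∈ {0, 4}; common: ∅.
  x = 3: f ≡ 0 at y ∈ {3}; g ≡ 0 at y ∈ {3, 4}; common: {3}.
  x = 4: f ≡ 0 at y ∈ {0}; g ≡ 0 at y ∈ {1, 4}; common: ∅.
Collecting: common zeros = {(1, 2), (3, 3)}, so the count is 2.
Comparison with the Bézout bound: 2 ≤ 4 = deg(f)·deg(g), as expected for curves with no common component (the affine F_5-count falls short of the bound because intersections may lie at infinity, over extension fields, or carry multiplicity).


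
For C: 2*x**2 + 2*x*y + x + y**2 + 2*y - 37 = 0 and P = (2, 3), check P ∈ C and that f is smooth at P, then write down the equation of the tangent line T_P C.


Tangent line at P: 15*x + 12*y - 66 = 0.

Step 1: f(2, 3) = 0, so P lies on C.
Step 2: partial derivatives
  f_x(x, y) = 4*x + 2*y + 1, f_y(x, y) = 2*x + 2*y + 2.
  f_x(P) = 15, f_y(P) = 12 (gradient nonzero, so P is smooth).
Step 3: tangent line at P: 15·(x − 2) + 12·(y − 3) = 0.
Expanding: 15*x + 12*y - 66 = 0.


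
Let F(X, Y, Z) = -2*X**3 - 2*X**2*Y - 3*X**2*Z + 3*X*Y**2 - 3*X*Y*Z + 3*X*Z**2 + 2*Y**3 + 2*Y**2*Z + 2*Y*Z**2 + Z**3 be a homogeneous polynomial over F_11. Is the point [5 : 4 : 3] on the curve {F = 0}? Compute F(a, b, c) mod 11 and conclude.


F(5,4,3) ≡ 8 (mod 11); P is NOT on the curve.

Evaluate F(5, 4, 3) term-by-term (mod 11).
  -2*X**3 ↦ -2·125·1·1 = -250
  -2*X**2*Y ↦ -2·25·4·1 = -200
  -3*X**2*Z ↦ -3·25·1·3 = -225
  3*X*Y**2 ↦ 3·5·16·1 = 240
  -3*X*Y*Z ↦ -3·5·4·3 = -180
  3*X*Z**2 ↦ 3·5·1·9 = 135
  2*Y**3 ↦ 2·1·64·1 = 128
  2*Y**2*Z ↦ 2·1·16·3 = 96
  2*Y*Z**2 ↦ 2·1·4·9 = 72
  Z**3 ↦ 1·1·1·27 = 27
Sum: F(5, 4, 3) = (-250) + (-200) + (-225) + (240) + (-180) + (135) + (128) + (96) + (72) + (27) = -157.
Reducing mod 11: -157 ≡ 8 (mod 11).
Since F(a, b, c) ≡ 8 ≠ 0 (mod 11), P does NOT lie on the curve.


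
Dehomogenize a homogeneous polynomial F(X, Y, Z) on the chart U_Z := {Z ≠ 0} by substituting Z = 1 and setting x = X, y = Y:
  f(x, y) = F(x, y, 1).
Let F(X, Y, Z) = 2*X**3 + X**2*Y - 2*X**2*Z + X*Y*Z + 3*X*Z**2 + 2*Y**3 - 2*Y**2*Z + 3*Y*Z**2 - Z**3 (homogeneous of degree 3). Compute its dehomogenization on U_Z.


f(x, y) = 2*x**3 + x**2*y - 2*x**2 + x*y + 3*x + 2*y**3 - 2*y**2 + 3*y - 1

On U_Z we set Z = 1. Each monomial c·X^i·Y^j·Z^k in F becomes c·x^i·y^j·1^k = c·x^i·y^j.
Substituting Z = 1: F(X, Y, 1) = 2*x**3 + x**2*y - 2*x**2 + x*y + 3*x + 2*y**3 - 2*y**2 + 3*y - 1.
Note: deg(f) ≤ deg(F) = 3; strict inequality happens when F is divisible by Z (lost terms).


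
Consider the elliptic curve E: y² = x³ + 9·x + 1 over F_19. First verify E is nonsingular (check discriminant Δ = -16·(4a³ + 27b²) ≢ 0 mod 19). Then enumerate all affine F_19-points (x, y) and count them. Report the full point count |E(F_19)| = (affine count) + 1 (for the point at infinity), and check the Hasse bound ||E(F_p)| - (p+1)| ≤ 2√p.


Affine points = {(0, 1), (0, 18), (1, 7), (1, 12), (3, 6), (3, 13), (4, 5), (4, 14), (5, 0), (6, 9), (6, 10), (11, 5), (11, 14), (13, 4), (13, 15), (16, 2), (16, 17)}; affine count = 17; |E(F_19)| = 18.

Discriminant check: Δ ∝ 4a³ + 27b² = 4·9³ + 27·1² = 4·729 + 27·1 ≡ 17 (mod 19). Nonzero ⇒ E is nonsingular.
For each x ∈ F_19, compute rhs = x³ + 9·x + 1 mod 19, then count y ∈ F_19 with y² ≡ rhs.
  x = 0: rhs = 1, matching y values: 1, 18 (2 points).
  x = 1: rhs = 11, matching y values: 7, 12 (2 points).
  x = 2: rhs = 8, matching y values: none (0 points).
  x = 3: rhs = 17, matching y values: 6, 13 (2 points).
  x = 4: rhs = 6, matching y values: 5, 14 (2 points).
  x = 5: rhs = 0, matching y values: 0 (1 points).
  x = 6: rhs = 5, matching y values: 9, 10 (2 points).
  x = 7: rhs = 8, matching y values: none (0 points).
  x = 8: rhs = 15, matching y values: none (0 points).
  x = 9: rhs = 13, matching y values: none (0 points).
  x = 10: rhs = 8, matching y values: none (0 points).
  x = 11: rhs = 6, matching y values: 5, 14 (2 points).
  x = 12: rhs = 13, matching y values: none (0 points).
  x = 13: rhs = 16, matching y values: 4, 15 (2 points).
  x = 14: rhs = 2, matching y values: none (0 points).
  x = 15: rhs = 15, matching y values: none (0 points).
  x = 16: rhs = 4, matching y values: 2, 17 (2 points).
  x = 17: rhs = 13, matching y values: none (0 points).
  x = 18: rhs = 10, matching y values: none (0 points).
Total affine count: 17.
Full point count |E(F_19)| = 17 + 1 = 18.
Hasse bound: |18 − (19+1)| = |-2| = 2 ≤ 2√19 ≈ 8.7178 ✓.


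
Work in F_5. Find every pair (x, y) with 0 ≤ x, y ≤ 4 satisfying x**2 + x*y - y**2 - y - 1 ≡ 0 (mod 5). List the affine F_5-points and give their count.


Affine F_5-points: {(1, 0), (3, 3), (3, 4), (4, 0), (4, 3)}; count = 5.

For each of the 25 pairs (x, y) ∈ F_5², evaluate f(x, y) mod 5. Record the zeros.
  x = 0: [0↦4, 1↦2, 2↦3, 3↦2, 4↦4]  zeros at y ∈ ∅
  x = 1: [0↦0, 1↦4, 2↦1, 3↦1, 4↦4]  zeros at y ∈ {0}
  x = 2: [0↦3, 1↦3, 2↦1, 3↦2, 4↦1]  zeros at y ∈ ∅
  x = 3: [0↦3, 1↦4, 2↦3, 3↦0, 4↦0]  zeros at y ∈ {3, 4}
  x = 4: [0↦0, 1↦2, 2↦2, 3↦0, 4↦1]  zeros at y ∈ {0, 3}
Collecting zeros: affine points = {(1, 0), (3, 3), (3, 4), (4, 0), (4, 3)}.
Total count |C(F_5)_aff| = 5.


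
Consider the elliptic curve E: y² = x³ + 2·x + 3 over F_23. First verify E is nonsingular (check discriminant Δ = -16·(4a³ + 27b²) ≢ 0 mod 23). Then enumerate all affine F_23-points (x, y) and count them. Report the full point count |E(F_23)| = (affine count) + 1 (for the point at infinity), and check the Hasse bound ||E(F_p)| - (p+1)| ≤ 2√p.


Affine points = {(0, 7), (0, 16), (1, 11), (1, 12), (3, 6), (3, 17), (4, 11), (4, 12), (5, 0), (6, 1), (6, 22), (8, 5), (8, 18), (13, 8), (13, 15), (15, 2), (15, 21), (18, 11), (18, 12), (19, 0), (20, 4), (20, 19), (22, 0)}; affine count = 23; |E(F_23)| = 24.

Discriminant check: Δ ∝ 4a³ + 27b² = 4·2³ + 27·3² = 4·8 + 27·9 ≡ 22 (mod 23). Nonzero ⇒ E is nonsingular.
For each x ∈ F_23, compute rhs = x³ + 2·x + 3 mod 23, then count y ∈ F_23 with y² ≡ rhs.
  x = 0: rhs = 3, matching y values: 7, 16 (2 points).
  x = 1: rhs = 6, matching y values: 11, 12 (2 points).
  x = 2: rhs = 15, matching y values: none (0 points).
  x = 3: rhs = 13, matching y values: 6, 17 (2 points).
  x = 4: rhs = 6, matching y values: 11, 12 (2 points).
  x = 5: rhs = 0, matching y values: 0 (1 points).
  x = 6: rhs = 1, matching y values: 1, 22 (2 points).
  x = 7: rhs = 15, matching y values: none (0 points).
  x = 8: rhs = 2, matching y values: 5, 18 (2 points).
  x = 9: rhs = 14, matching y values: none (0 points).
  x = 10: rhs = 11, matching y values: none (0 points).
  x = 11: rhs = 22, matching y values: none (0 points).
  x = 12: rhs = 7, matching y values: none (0 points).
  x = 13: rhs = 18, matching y values: 8, 15 (2 points).
  x = 14: rhs = 15, matching y values: none (0 points).
  x = 15: rhs = 4, matching y values: 2, 21 (2 points).
  x = 16: rhs = 14, matching y values: none (0 points).
  x = 17: rhs = 5, matching y values: none (0 points).
  x = 18: rhs = 6, matching y values: 11, 12 (2 points).
  x = 19: rhs = 0, matching y values: 0 (1 points).
  x = 20: rhs = 16, matching y values: 4, 19 (2 points).
  x = 21: rhs = 14, matching y values: none (0 points).
  x = 22: rhs = 0, matching y values: 0 (1 points).
Total affine count: 23.
Full point count |E(F_23)| = 23 + 1 = 24.
Hasse bound: |24 − (23+1)| = |0| = 0 ≤ 2√23 ≈ 9.5917 ✓.


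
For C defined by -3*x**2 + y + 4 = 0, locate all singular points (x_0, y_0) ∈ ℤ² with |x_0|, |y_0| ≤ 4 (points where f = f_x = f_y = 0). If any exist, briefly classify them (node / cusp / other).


No singular points in the scanned grid; C is smooth there.

Compute partial derivatives:
  f_x = -6*x.
  f_y = 1.
f_y = 1 is a nonzero constant, so f_y never vanishes: no point (x, y) can satisfy f = f_x = f_y = 0. In particular no (x, y) ∈ {−4, ..., 4}² is singular; the curve is smooth.


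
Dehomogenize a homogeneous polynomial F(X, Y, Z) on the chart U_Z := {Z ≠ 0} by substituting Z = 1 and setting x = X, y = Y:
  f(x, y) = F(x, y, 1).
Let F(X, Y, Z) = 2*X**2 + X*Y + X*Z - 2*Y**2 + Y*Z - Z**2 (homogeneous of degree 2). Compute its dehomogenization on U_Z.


f(x, y) = 2*x**2 + x*y + x - 2*y**2 + y - 1

On U_Z we set Z = 1. Each monomial c·X^i·Y^j·Z^k in F becomes c·x^i·y^j·1^k = c·x^i·y^j.
Substituting Z = 1: F(X, Y, 1) = 2*x**2 + x*y + x - 2*y**2 + y - 1.
Note: deg(f) ≤ deg(F) = 2; strict inequality happens when F is divisible by Z (lost terms).


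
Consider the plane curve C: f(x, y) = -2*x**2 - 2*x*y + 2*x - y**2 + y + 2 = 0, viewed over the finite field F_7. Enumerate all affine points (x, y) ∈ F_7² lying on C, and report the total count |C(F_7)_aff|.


Affine F_7-points: {(0, 2), (0, 6), (1, 1), (1, 5), (2, 5), (2, 6), (6, 1), (6, 2)}; count = 8.

For each of the 49 pairs (x, y) ∈ F_7², evaluate f(x, y) mod 7. Record the zeros.
  x = 0: [0↦2, 1↦2, 2↦0, 3↦3, 4↦4, 5↦3, 6↦0]  zeros at y ∈ {2, 6}
  x = 1: [0↦2, 1↦0, 2↦3, 3↦4, 4↦3, 5↦0, 6↦2]  zeros at y ∈ {1, 5}
  x = 2: [0↦5, 1↦1, 2↦2, 3↦1, 4↦5, 5↦0, 6↦0]  zeros at y ∈ {5, 6}
  x = 3: [0↦4, 1↦5, 2↦4, 3↦1, 4↦3, 5↦3, 6↦1]  zeros at y ∈ ∅
  x = 4: [0↦6, 1↦5, 2↦2, 3↦4, 4↦4, 5↦2, 6↦5]  zeros at y ∈ ∅
  x = 5: [0↦4, 1↦1, 2↦3, 3↦3, 4↦1, 5↦4, 6↦5]  zeros at y ∈ ∅
  x = 6: [0↦5, 1↦0, 2↦0, 3↦5, 4↦1, 5↦2, 6↦1]  zeros at y ∈ {1, 2}
Collecting zeros: affine points = {(0, 2), (0, 6), (1, 1), (1, 5), (2, 5), (2, 6), (6, 1), (6, 2)}.
Total count |C(F_7)_aff| = 8.


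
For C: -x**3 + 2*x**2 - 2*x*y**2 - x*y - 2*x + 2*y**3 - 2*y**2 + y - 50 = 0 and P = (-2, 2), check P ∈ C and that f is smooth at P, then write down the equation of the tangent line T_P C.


Tangent line at P: -32*x + 35*y - 134 = 0.

Step 1: f(-2, 2) = 0, so P lies on C.
Step 2: partial derivatives
  f_x(x, y) = -3*x**2 + 4*x - 2*y**2 - y - 2, f_y(x, y) = -4*x*y - x + 6*y**2 - 4*y + 1.
  f_x(P) = -32, f_y(P) = 35 (gradient nonzero, so P is smooth).
Step 3: tangent line at P: -32·(x − -2) + 35·(y − 2) = 0.
Expanding: -32*x + 35*y - 134 = 0.


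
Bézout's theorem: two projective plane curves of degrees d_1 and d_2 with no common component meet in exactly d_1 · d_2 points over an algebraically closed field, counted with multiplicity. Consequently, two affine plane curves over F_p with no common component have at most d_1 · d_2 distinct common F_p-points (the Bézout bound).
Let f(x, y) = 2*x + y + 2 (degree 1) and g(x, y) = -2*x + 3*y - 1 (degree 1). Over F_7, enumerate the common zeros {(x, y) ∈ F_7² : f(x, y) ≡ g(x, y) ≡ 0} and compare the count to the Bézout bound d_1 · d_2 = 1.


Common zeros: {(0, 5)}; count = 1; Bézout bound = 1.

deg(f) = 1, deg(g) = 1, so Bézout bound = 1.
Scan x ∈ F_7. For each x, list the y ∈ F_7 with f(x, y) ≡ 0 and those with g(x, y) ≡ 0 (mod 7); the common zeros in that column are the intersection.
  x = 0: f ≡ 0 at y ∈ {5}; g ≡ 0 at y ∈ {5}; common: {5}.
  x = 1: f ≡ 0 at y ∈ {3}; g ≡ 0 at y ∈ {1}; common: ∅.
  x = 2: f ≡ 0 at y ∈ {1}; g ≡ 0 at y ∈ {4}; common: ∅.
  x = 3: f ≡ 0 at y ∈ {6}; g ≡ 0 at y ∈ {0}; common: ∅.
  x = 4: f ≡ 0 at y ∈ {4}; g ≡ 0 at y ∈ {3}; common: ∅.
  x = 5: f ≡ 0 at y ∈ {2}; g ≡ 0 at y ∈ {6}; common: ∅.
  x = 6: f ≡ 0 at y ∈ {0}; g ≡ 0 at y ∈ {2}; common: ∅.
Collecting: common zeros = {(0, 5)}, so the count is 1.
Comparison with the Bézout bound: 1 ≤ 1 = deg(f)·deg(g), as expected for curves with no common component (the bound is attained).


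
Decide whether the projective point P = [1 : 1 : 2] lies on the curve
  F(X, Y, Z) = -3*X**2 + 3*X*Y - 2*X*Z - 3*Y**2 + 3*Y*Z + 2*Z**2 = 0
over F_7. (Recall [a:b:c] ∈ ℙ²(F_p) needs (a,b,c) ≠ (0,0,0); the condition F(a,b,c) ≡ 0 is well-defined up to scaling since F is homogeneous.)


F(1,1,2) ≡ 0 (mod 7); P is on the curve.

Evaluate F(1, 1, 2) term-by-term (mod 7).
  -3*X**2 ↦ -3·1·1·1 = -3
  3*X*Y ↦ 3·1·1·1 = 3
  -2*X*Z ↦ -2·1·1·2 = -4
  -3*Y**2 ↦ -3·1·1·1 = -3
  3*Y*Z ↦ 3·1·1·2 = 6
  2*Z**2 ↦ 2·1·1·4 = 8
Sum: F(1, 1, 2) = (-3) + (3) + (-4) + (-3) + (6) + (8) = 7.
Reducing mod 7: 7 ≡ 0 (mod 7).
Since F(a, b, c) ≡ 0 (mod 7), P lies on the curve.


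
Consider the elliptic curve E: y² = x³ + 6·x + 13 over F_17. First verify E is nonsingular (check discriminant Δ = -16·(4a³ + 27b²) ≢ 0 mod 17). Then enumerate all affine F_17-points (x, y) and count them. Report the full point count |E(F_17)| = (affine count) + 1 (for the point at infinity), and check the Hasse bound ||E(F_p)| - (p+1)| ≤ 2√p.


Affine points = {(0, 8), (0, 9), (2, 4), (2, 13), (4, 4), (4, 13), (5, 7), (5, 10), (10, 6), (10, 11), (11, 4), (11, 13), (14, 6), (14, 11)}; affine count = 14; |E(F_17)| = 15.

Discriminant check: Δ ∝ 4a³ + 27b² = 4·6³ + 27·13² = 4·216 + 27·169 ≡ 4 (mod 17). Nonzero ⇒ E is nonsingular.
For each x ∈ F_17, compute rhs = x³ + 6·x + 13 mod 17, then count y ∈ F_17 with y² ≡ rhs.
  x = 0: rhs = 13, matching y values: 8, 9 (2 points).
  x = 1: rhs = 3, matching y values: none (0 points).
  x = 2: rhs = 16, matching y values: 4, 13 (2 points).
  x = 3: rhs = 7, matching y values: none (0 points).
  x = 4: rhs = 16, matching y values: 4, 13 (2 points).
  x = 5: rhs = 15, matching y values: 7, 10 (2 points).
  x = 6: rhs = 10, matching y values: none (0 points).
  x = 7: rhs = 7, matching y values: none (0 points).
  x = 8: rhs = 12, matching y values: none (0 points).
  x = 9: rhs = 14, matching y values: none (0 points).
  x = 10: rhs = 2, matching y values: 6, 11 (2 points).
  x = 11: rhs = 16, matching y values: 4, 13 (2 points).
  x = 12: rhs = 11, matching y values: none (0 points).
  x = 13: rhs = 10, matching y values: none (0 points).
  x = 14: rhs = 2, matching y values: 6, 11 (2 points).
  x = 15: rhs = 10, matching y values: none (0 points).
  x = 16: rhs = 6, matching y values: none (0 points).
Total affine count: 14.
Full point count |E(F_17)| = 14 + 1 = 15.
Hasse bound: |15 − (17+1)| = |-3| = 3 ≤ 2√17 ≈ 8.2462 ✓.


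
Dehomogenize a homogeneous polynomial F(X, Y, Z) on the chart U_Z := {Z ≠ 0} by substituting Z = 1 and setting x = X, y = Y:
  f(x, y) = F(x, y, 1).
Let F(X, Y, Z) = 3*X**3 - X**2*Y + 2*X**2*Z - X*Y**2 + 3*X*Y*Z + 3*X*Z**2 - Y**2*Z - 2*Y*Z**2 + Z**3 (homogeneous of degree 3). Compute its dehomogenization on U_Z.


f(x, y) = 3*x**3 - x**2*y + 2*x**2 - x*y**2 + 3*x*y + 3*x - y**2 - 2*y + 1

On U_Z we set Z = 1. Each monomial c·X^i·Y^j·Z^k in F becomes c·x^i·y^j·1^k = c·x^i·y^j.
Substituting Z = 1: F(X, Y, 1) = 3*x**3 - x**2*y + 2*x**2 - x*y**2 + 3*x*y + 3*x - y**2 - 2*y + 1.
Note: deg(f) ≤ deg(F) = 3; strict inequality happens when F is divisible by Z (lost terms).


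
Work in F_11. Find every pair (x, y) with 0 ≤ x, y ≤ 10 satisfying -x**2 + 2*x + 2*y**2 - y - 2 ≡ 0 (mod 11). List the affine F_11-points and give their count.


Affine F_11-points: {(1, 1), (1, 5), (4, 8), (4, 9), (5, 2), (5, 4), (6, 3), (7, 3), (8, 2), (8, 4), (9, 8), (9, 9)}; count = 12.

For each of the 121 pairs (x, y) ∈ F_11², evaluate f(x, y) mod 11. Record the zeros.
  x = 0: [0↦9, 1↦10, 2↦4, 3↦2, 4↦4, 5↦10, 6↦9, 7↦1, 8↦8, 9↦8, 10↦1]  zeros at y ∈ ∅
  x = 1: [0↦10, 1↦0, 2↦5, 3↦3, 4↦5, 5↦0, 6↦10, 7↦2, 8↦9, 9↦9, 10↦2]  zeros at y ∈ {1, 5}
  x = 2: [0↦9, 1↦10, 2↦4, 3↦2, 4↦4, 5↦10, 6↦9, 7↦1, 8↦8, 9↦8, 10↦1]  zeros at y ∈ ∅
  x = 3: [0↦6, 1↦7, 2↦1, 3↦10, 4↦1, 5↦7, 6↦6, 7↦9, 8↦5, 9↦5, 10↦9]  zeros at y ∈ ∅
  x = 4: [0↦1, 1↦2, 2↦7, 3↦5, 4↦7, 5↦2, 6↦1, 7↦4, 8↦0, 9↦0, 10↦4]  zeros at y ∈ {8, 9}
  x = 5: [0↦5, 1↦6, 2↦0, 3↦9, 4↦0, 5↦6, 6↦5, 7↦8, 8↦4, 9↦4, 10↦8]  zeros at y ∈ {2, 4}
  x = 6: [0↦7, 1↦8, 2↦2, 3↦0, 4↦2, 5↦8, 6↦7, 7↦10, 8↦6, 9↦6, 10↦10]  zeros at y ∈ {3}
  x = 7: [0↦7, 1↦8, 2↦2, 3↦0, 4↦2, 5↦8, 6↦7, 7↦10, 8↦6, 9↦6, 10↦10]  zeros at y ∈ {3}
  x = 8: [0↦5, 1↦6, 2↦0, 3↦9, 4↦0, 5↦6, 6↦5, 7↦8, 8↦4, 9↦4, 10↦8]  zeros at y ∈ {2, 4}
  x = 9: [0↦1, 1↦2, 2↦7, 3↦5, 4↦7, 5↦2, 6↦1, 7↦4, 8↦0, 9↦0, 10↦4]  zeros at y ∈ {8, 9}
  x = 10: [0↦6, 1↦7, 2↦1, 3↦10, 4↦1, 5↦7, 6↦6, 7↦9, 8↦5, 9↦5, 10↦9]  zeros at y ∈ ∅
Collecting zeros: affine points = {(1, 1), (1, 5), (4, 8), (4, 9), (5, 2), (5, 4), (6, 3), (7, 3), (8, 2), (8, 4), (9, 8), (9, 9)}.
Total count |C(F_11)_aff| = 12.


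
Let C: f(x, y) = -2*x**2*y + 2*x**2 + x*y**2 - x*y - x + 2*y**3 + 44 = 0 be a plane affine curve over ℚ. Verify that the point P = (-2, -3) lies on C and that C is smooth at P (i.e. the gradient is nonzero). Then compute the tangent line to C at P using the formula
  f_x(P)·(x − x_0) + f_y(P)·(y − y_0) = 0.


Tangent line at P: -21*x + 60*y + 138 = 0.

Step 1: f(-2, -3) = 0, so P lies on C.
Step 2: partial derivatives
  f_x(x, y) = -4*x*y + 4*x + y**2 - y - 1, f_y(x, y) = -2*x**2 + 2*x*y - x + 6*y**2.
  f_x(P) = -21, f_y(P) = 60 (gradient nonzero, so P is smooth).
Step 3: tangent line at P: -21·(x − -2) + 60·(y − -3) = 0.
Expanding: -21*x + 60*y + 138 = 0.


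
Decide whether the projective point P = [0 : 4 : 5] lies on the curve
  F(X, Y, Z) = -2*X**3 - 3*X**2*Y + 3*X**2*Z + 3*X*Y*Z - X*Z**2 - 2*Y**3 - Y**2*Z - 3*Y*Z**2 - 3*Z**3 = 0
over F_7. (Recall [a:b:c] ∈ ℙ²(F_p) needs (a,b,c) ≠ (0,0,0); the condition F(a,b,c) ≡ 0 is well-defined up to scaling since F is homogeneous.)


F(0,4,5) ≡ 6 (mod 7); P is NOT on the curve.

Evaluate F(0, 4, 5) term-by-term (mod 7).
  -2*X**3 ↦ -2·0·1·1 = 0
  -3*X**2*Y ↦ -3·0·4·1 = 0
  3*X**2*Z ↦ 3·0·1·5 = 0
  3*X*Y*Z ↦ 3·0·4·5 = 0
  -X*Z**2 ↦ -1·0·1·25 = 0
  -2*Y**3 ↦ -2·1·64·1 = -128
  -Y**2*Z ↦ -1·1·16·5 = -80
  -3*Y*Z**2 ↦ -3·1·4·25 = -300
  -3*Z**3 ↦ -3·1·1·125 = -375
Sum: F(0, 4, 5) = (0) + (0) + (0) + (0) + (0) + (-128) + (-80) + (-300) + (-375) = -883.
Reducing mod 7: -883 ≡ 6 (mod 7).
Since F(a, b, c) ≡ 6 ≠ 0 (mod 7), P does NOT lie on the curve.


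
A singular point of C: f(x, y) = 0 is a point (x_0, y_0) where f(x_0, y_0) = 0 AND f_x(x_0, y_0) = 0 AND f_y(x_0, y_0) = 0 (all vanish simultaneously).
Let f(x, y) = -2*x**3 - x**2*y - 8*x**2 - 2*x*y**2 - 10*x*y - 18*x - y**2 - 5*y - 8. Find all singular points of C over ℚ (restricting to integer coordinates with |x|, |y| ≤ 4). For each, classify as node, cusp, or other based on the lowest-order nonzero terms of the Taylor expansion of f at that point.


Singular points: {(-1, -2)}; classification: cusp.

Compute partial derivatives:
  f_x = -6*x**2 - 2*x*y - 16*x - 2*y**2 - 10*y - 18.
  f_y = -x**2 - 4*x*y - 10*x - 2*y - 5.
Scan x_0 ∈ {−4, ..., 4}. For each x_0, f_y(x_0, y) is a polynomial in y; find its integer roots y ∈ {−4, ..., 4}, then test f_x and f at those candidates.
  x = -4: f_y(-4, y) = 14*y + 19; no integer root y with |y| ≤ 4.
  x = -3: f_y(-3, y) = 10*y + 16; no integer root y with |y| ≤ 4.
  x = -2: f_y(-2, y) = 6*y + 11; no integer root y with |y| ≤ 4.
  x = -1: f_y(-1, y) = 2*y + 4; vanishes at y ∈ {-2}. (-1, -2): f_x = 0, f = 0 — SINGULAR.
  x = 0: f_y(0, y) = -2*y - 5; no integer root y with |y| ≤ 4.
  x = 1: f_y(1, y) = -6*y - 16; no integer root y with |y| ≤ 4.
  x = 2: f_y(2, y) = -10*y - 29; no integer root y with |y| ≤ 4.
  x = 3: f_y(3, y) = -14*y - 44; no integer root y with |y| ≤ 4.
  x = 4: f_y(4, y) = -18*y - 61; no integer root y with |y| ≤ 4.
Only singular point on the grid: (-1, -2).
Classify: substitute x = -1 + u, y = -2 + v and expand: f = -2*u**3 - u**2*v - 2*u*v**2 + v**2.
No constant or linear terms (consistent with a singular point). Quadratic part: v**2. Cubic part: -2*u**3 - u**2*v - 2*u*v**2.
The quadratic part v**2 is a perfect square, so there is a single (double) tangent line v = 0, i.e. y = -2. Restricting the cubic part to that line (v = 0) leaves -2*u**3 ≠ 0, so f is not divisible by v and the branch is v² ≈ 2*u**3 to lowest order — this is a cusp.
Classification: cusp.


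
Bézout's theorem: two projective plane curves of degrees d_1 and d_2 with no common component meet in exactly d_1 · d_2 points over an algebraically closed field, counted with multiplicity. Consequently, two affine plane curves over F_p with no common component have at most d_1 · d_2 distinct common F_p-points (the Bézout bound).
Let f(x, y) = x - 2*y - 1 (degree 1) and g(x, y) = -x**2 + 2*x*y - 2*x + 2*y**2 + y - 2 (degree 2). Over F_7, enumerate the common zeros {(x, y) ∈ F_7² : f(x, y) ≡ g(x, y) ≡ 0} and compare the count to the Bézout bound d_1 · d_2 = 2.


Common zeros: {(2, 4), (5, 2)}; count = 2; Bézout bound = 2.

deg(f) = 1, deg(g) = 2, so Bézout bound = 2.
Scan x ∈ F_7. For each x, list the y ∈ F_7 with f(x, y) ≡ 0 and those with g(x, y) ≡ 0 (mod 7); the common zeros in that column are the intersection.
  x = 0: f ≡ 0 at y ∈ {3}; g ≡ 0 at y ∈ ∅; common: ∅.
  x = 1: f ≡ 0 at y ∈ {0}; g ≡ 0 at y ∈ {1}; common: ∅.
  x = 2: f ≡ 0 at y ∈ {4}; g ≡ 0 at y ∈ {4}; common: {4}.
  x = 3: f ≡ 0 at y ∈ {1}; g ≡ 0 at y ∈ ∅; common: ∅.
  x = 4: f ≡ 0 at y ∈ {5}; g ≡ 0 at y ∈ {2, 4}; common: ∅.
  x = 5: f ≡ 0 at y ∈ {2}; g ≡ 0 at y ∈ {2, 3}; common: {2}.
  x = 6: f ≡ 0 at y ∈ {6}; g ≡ 0 at y ∈ {1, 3}; common: ∅.
Collecting: common zeros = {(2, 4), (5, 2)}, so the count is 2.
Comparison with the Bézout bound: 2 ≤ 2 = deg(f)·deg(g), as expected for curves with no common component (the bound is attained).


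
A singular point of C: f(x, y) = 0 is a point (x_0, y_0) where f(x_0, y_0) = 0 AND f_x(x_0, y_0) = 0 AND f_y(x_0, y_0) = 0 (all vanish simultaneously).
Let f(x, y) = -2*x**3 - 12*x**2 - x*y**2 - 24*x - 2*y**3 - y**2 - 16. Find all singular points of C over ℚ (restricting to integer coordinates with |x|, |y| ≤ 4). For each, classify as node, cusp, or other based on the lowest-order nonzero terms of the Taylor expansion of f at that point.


Singular points: {(-2, 0)}; classification: cusp.

Compute partial derivatives:
  f_x = -6*x**2 - 24*x - y**2 - 24.
  f_y = -2*x*y - 6*y**2 - 2*y.
Scan x_0 ∈ {−4, ..., 4}. For each x_0, f_y(x_0, y) is a polynomial in y; find its integer roots y ∈ {−4, ..., 4}, then test f_x and f at those candidates.
  x = -4: f_y(-4, y) = -6*y**2 + 6*y; vanishes at y ∈ {0, 1}. (-4, 0): f_x = -24 ≠ 0; (-4, 1): f_x = -25 ≠ 0.
  x = -3: f_y(-3, y) = -6*y**2 + 4*y; vanishes at y ∈ {0}. (-3, 0): f_x = -6 ≠ 0.
  x = -2: f_y(-2, y) = -6*y**2 + 2*y; vanishes at y ∈ {0}. (-2, 0): f_x = 0, f = 0 — SINGULAR.
  x = -1: f_y(-1, y) = -6*y**2; vanishes at y ∈ {0}. (-1, 0): f_x = -6 ≠ 0.
  x = 0: f_y(0, y) = -6*y**2 - 2*y; vanishes at y ∈ {0}. (0, 0): f_x = -24 ≠ 0.
  x = 1: f_y(1, y) = -6*y**2 - 4*y; vanishes at y ∈ {0}. (1, 0): f_x = -54 ≠ 0.
  x = 2: f_y(2, y) = -6*y**2 - 6*y; vanishes at y ∈ {-1, 0}. (2, -1): f_x = -97 ≠ 0; (2, 0): f_x = -96 ≠ 0.
  x = 3: f_y(3, y) = -6*y**2 - 8*y; vanishes at y ∈ {0}. (3, 0): f_x = -150 ≠ 0.
  x = 4: f_y(4, y) = -6*y**2 - 10*y; vanishes at y ∈ {0}. (4, 0): f_x = -216 ≠ 0.
Only singular point on the grid: (-2, 0).
Classify: substitute x = -2 + u, y = 0 + v and expand: f = -2*u**3 - u*v**2 - 2*v**3 + v**2.
No constant or linear terms (consistent with a singular point). Quadratic part: v**2. Cubic part: -2*u**3 - u*v**2 - 2*v**3.
The quadratic part v**2 is a perfect square, so there is a single (double) tangent line v = 0, i.e. y = 0. Restricting the cubic part to that line (v = 0) leaves -2*u**3 ≠ 0, so f is not divisible by v and the branch is v² ≈ 2*u**3 to lowest order — this is a cusp.
Classification: cusp.


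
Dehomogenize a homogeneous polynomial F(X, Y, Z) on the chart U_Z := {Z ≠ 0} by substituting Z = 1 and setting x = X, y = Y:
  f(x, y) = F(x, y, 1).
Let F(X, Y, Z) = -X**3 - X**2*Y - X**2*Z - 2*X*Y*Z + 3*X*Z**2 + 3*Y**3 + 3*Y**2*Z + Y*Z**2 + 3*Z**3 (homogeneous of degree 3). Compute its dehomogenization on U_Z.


f(x, y) = -x**3 - x**2*y - x**2 - 2*x*y + 3*x + 3*y**3 + 3*y**2 + y + 3

On U_Z we set Z = 1. Each monomial c·X^i·Y^j·Z^k in F becomes c·x^i·y^j·1^k = c·x^i·y^j.
Substituting Z = 1: F(X, Y, 1) = -x**3 - x**2*y - x**2 - 2*x*y + 3*x + 3*y**3 + 3*y**2 + y + 3.
Note: deg(f) ≤ deg(F) = 3; strict inequality happens when F is divisible by Z (lost terms).


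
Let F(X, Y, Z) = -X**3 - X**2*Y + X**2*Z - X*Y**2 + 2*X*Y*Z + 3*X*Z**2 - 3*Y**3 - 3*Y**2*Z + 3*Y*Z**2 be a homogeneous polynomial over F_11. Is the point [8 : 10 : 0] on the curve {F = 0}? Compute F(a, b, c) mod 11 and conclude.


F(8,10,0) ≡ 9 (mod 11); P is NOT on the curve.

Evaluate F(8, 10, 0) term-by-term (mod 11).
  -X**3 ↦ -1·512·1·1 = -512
  -X**2*Y ↦ -1·64·10·1 = -640
  X**2*Z ↦ 1·64·1·0 = 0
  -X*Y**2 ↦ -1·8·100·1 = -800
  2*X*Y*Z ↦ 2·8·10·0 = 0
  3*X*Z**2 ↦ 3·8·1·0 = 0
  -3*Y**3 ↦ -3·1·1000·1 = -3000
  -3*Y**2*Z ↦ -3·1·100·0 = 0
  3*Y*Z**2 ↦ 3·1·10·0 = 0
Sum: F(8, 10, 0) = (-512) + (-640) + (0) + (-800) + (0) + (0) + (-3000) + (0) + (0) = -4952.
Reducing mod 11: -4952 ≡ 9 (mod 11).
Since F(a, b, c) ≡ 9 ≠ 0 (mod 11), P does NOT lie on the curve.


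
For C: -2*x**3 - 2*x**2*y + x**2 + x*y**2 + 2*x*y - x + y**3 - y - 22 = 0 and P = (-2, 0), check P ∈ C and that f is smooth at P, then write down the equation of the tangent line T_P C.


Tangent line at P: -29*x - 13*y - 58 = 0.

Step 1: f(-2, 0) = 0, so P lies on C.
Step 2: partial derivatives
  f_x(x, y) = -6*x**2 - 4*x*y + 2*x + y**2 + 2*y - 1, f_y(x, y) = -2*x**2 + 2*x*y + 2*x + 3*y**2 - 1.
  f_x(P) = -29, f_y(P) = -13 (gradient nonzero, so P is smooth).
Step 3: tangent line at P: -29·(x − -2) + -13·(y − 0) = 0.
Expanding: -29*x - 13*y - 58 = 0.


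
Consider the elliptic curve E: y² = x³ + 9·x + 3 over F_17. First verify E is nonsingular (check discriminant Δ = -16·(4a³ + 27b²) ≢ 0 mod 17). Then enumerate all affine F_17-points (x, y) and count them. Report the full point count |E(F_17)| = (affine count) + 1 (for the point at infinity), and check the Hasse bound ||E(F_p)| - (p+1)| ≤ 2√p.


Affine points = {(1, 8), (1, 9), (4, 1), (4, 16), (6, 1), (6, 16), (7, 1), (7, 16), (8, 3), (8, 14), (14, 0)}; affine count = 11; |E(F_17)| = 12.

Discriminant check: Δ ∝ 4a³ + 27b² = 4·9³ + 27·3² = 4·729 + 27·9 ≡ 14 (mod 17). Nonzero ⇒ E is nonsingular.
For each x ∈ F_17, compute rhs = x³ + 9·x + 3 mod 17, then count y ∈ F_17 with y² ≡ rhs.
  x = 0: rhs = 3, matching y values: none (0 points).
  x = 1: rhs = 13, matching y values: 8, 9 (2 points).
  x = 2: rhs = 12, matching y values: none (0 points).
  x = 3: rhs = 6, matching y values: none (0 points).
  x = 4: rhs = 1, matching y values: 1, 16 (2 points).
  x = 5: rhs = 3, matching y values: none (0 points).
  x = 6: rhs = 1, matching y values: 1, 16 (2 points).
  x = 7: rhs = 1, matching y values: 1, 16 (2 points).
  x = 8: rhs = 9, matching y values: 3, 14 (2 points).
  x = 9: rhs = 14, matching y values: none (0 points).
  x = 10: rhs = 5, matching y values: none (0 points).
  x = 11: rhs = 5, matching y values: none (0 points).
  x = 12: rhs = 3, matching y values: none (0 points).
  x = 13: rhs = 5, matching y values: none (0 points).
  x = 14: rhs = 0, matching y values: 0 (1 points).
  x = 15: rhs = 11, matching y values: none (0 points).
  x = 16: rhs = 10, matching y values: none (0 points).
Total affine count: 11.
Full point count |E(F_17)| = 11 + 1 = 12.
Hasse bound: |12 − (17+1)| = |-6| = 6 ≤ 2√17 ≈ 8.2462 ✓.
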